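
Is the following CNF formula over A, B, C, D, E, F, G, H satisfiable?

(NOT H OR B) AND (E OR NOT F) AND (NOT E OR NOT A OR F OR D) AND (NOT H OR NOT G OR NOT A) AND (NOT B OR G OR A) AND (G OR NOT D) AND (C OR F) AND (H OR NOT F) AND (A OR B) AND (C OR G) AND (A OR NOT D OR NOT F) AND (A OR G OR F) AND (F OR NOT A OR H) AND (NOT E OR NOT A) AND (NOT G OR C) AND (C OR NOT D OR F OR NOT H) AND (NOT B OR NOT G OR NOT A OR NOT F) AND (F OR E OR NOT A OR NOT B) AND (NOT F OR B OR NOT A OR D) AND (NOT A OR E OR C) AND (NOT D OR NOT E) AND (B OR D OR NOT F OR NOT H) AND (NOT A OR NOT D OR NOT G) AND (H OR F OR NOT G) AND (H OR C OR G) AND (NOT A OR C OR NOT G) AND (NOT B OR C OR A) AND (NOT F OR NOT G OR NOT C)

Yes

Branch on H: set H = true.
Unit clause (B) forces B = true.
Branch on E: set E = false.
Unit clause (NOT F) forces F = false.
Unit clause (C) forces C = true.
Unit clause (NOT A) forces A = false.
Unit clause (G) forces G = true.
No clause remains; D is free.
A satisfying assignment: A ↦ false, B ↦ true, C ↦ true, D ↦ true, E ↦ false, F ↦ false, G ↦ true, H ↦ true.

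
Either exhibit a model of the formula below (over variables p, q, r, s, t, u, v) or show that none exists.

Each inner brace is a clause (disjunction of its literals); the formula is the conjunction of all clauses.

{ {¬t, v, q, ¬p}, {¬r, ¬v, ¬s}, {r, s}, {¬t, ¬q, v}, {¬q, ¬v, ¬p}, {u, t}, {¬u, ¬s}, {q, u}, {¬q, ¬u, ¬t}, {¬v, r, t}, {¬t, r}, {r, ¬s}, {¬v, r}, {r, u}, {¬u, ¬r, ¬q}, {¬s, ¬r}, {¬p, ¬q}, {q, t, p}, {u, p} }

p=True, q=False, r=True, s=False, t=False, u=True, v=True

Branch on r: set r = True.
The clause (¬s) is unit, so s = False.
Branch on u: set u = True.
The clause (¬q) is unit, so q = False.
Branch on t: set t = False.
The clause (p) is unit, so p = True.
No clause remains; v is free.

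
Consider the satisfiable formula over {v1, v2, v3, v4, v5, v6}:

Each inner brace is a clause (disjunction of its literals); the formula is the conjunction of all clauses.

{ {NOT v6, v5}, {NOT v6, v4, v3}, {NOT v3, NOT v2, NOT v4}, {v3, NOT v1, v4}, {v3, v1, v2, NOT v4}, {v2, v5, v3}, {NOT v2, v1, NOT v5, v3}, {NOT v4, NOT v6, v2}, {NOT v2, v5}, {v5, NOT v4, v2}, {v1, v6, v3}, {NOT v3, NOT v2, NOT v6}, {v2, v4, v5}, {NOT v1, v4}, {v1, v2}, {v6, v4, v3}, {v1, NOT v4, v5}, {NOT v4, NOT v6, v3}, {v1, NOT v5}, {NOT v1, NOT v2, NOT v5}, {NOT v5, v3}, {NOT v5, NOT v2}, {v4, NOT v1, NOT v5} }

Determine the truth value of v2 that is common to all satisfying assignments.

Suppose v2 = true.
Unit clause (v5) forces v5 = true.
But (NOT v5) is also a unit clause — contradiction.
So every satisfying assignment has v2 = False.

False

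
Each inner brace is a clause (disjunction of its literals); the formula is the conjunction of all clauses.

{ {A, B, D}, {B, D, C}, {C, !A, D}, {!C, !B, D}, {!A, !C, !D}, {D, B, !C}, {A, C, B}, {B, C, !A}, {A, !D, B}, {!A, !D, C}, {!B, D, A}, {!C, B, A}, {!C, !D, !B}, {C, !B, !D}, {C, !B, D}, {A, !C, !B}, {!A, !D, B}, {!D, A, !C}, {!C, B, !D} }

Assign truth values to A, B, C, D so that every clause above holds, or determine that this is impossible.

Branch on A: set A = true.
Branch on C: set C = true.
The clause (!D) is unit, so D = false.
The clause (!B) is unit, so B = false.
Now (B) is unsatisfied and unit — conflict.
Backtrack on C: now try C = false.
The clause (D) is unit, so D = true.
Now (!D) is unsatisfied and unit — conflict.
Neither C = true nor C = false works.
Backtrack on A: now try A = false.
Branch on B: set B = true.
The clause (D) is unit, so D = true.
The clause (!C) is unit, so C = false.
Now (C) is unsatisfied and unit — conflict.
Backtrack on B: now try B = false.
The clause (D) is unit, so D = true.
Now (!D) is unsatisfied and unit — conflict.
Neither B = true nor B = false works.
Neither A = true nor A = false works.

UNSATISFIABLE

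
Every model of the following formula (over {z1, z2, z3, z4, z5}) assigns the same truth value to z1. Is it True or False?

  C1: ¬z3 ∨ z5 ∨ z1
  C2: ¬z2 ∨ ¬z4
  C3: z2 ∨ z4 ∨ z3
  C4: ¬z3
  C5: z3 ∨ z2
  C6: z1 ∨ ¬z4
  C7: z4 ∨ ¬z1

Suppose z1 = True.
From the singleton clause (¬z3), z3 = False.
From the singleton clause (z2), z2 = True.
From the singleton clause (¬z4), z4 = False.
But (z4) is also a unit clause — contradiction.
So every satisfying assignment has z1 = False.

False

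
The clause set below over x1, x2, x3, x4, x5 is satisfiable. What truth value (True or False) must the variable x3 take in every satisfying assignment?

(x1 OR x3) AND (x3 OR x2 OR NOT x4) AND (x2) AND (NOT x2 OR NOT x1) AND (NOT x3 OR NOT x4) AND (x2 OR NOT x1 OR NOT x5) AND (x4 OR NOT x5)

Suppose x3 = false.
From the singleton clause (x1), x1 = true.
From the singleton clause (x2), x2 = true.
Now (NOT x2) is unsatisfied and unit — conflict.
So every satisfying assignment has x3 = True.

True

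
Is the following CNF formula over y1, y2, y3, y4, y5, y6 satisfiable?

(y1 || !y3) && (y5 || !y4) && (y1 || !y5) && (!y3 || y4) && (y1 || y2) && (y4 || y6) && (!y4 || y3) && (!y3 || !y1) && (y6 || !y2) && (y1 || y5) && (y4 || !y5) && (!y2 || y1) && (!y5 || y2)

Suppose y1 = true.
From the singleton clause (!y3), y3 = false.
From the singleton clause (!y4), y4 = false.
From the singleton clause (y6), y6 = true.
From the singleton clause (!y5), y5 = false.
All clauses hold; y2 can take either value.
A satisfying assignment: y1: true; y2: true; y3: false; y4: false; y5: false; y6: true.

Yes, satisfiable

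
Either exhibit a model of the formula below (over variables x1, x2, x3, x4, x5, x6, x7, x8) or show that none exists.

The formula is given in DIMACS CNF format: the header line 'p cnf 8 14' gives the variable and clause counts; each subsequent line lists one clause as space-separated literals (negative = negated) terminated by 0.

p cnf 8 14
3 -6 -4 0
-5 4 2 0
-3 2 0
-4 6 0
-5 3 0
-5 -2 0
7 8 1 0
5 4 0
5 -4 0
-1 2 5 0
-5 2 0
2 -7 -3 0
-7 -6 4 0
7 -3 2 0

UNSATISFIABLE

Suppose x3 = False.
(¬x5) alone gives x5 = False.
(x4) alone gives x4 = True.
But (¬x4) is also a unit clause — contradiction.
That branch fails; take x3 = True instead.
(x2) alone gives x2 = True.
(¬x5) alone gives x5 = False.
(x4) alone gives x4 = True.
But (¬x4) is also a unit clause — contradiction.
Both values of x3 lead to a conflict.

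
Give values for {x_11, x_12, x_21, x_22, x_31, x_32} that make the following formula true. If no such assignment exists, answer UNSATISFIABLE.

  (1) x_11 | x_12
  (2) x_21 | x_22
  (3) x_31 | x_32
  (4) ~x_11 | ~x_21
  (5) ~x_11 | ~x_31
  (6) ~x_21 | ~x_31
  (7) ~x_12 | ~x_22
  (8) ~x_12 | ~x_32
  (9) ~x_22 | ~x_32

Try x_11 = 1.
Unit clause (~x_21) forces x_21 = 0.
Unit clause (x_22) forces x_22 = 1.
Unit clause (~x_31) forces x_31 = 0.
Unit clause (x_32) forces x_32 = 1.
That conflicts with the unit clause (~x_32).
So x_11 must be the other value — set x_11 = 0.
Unit clause (x_12) forces x_12 = 1.
Unit clause (~x_22) forces x_22 = 0.
Unit clause (x_21) forces x_21 = 1.
Unit clause (~x_31) forces x_31 = 0.
Unit clause (x_32) forces x_32 = 1.
That conflicts with the unit clause (~x_32).
Either choice for x_11 ends in contradiction.

UNSATISFIABLE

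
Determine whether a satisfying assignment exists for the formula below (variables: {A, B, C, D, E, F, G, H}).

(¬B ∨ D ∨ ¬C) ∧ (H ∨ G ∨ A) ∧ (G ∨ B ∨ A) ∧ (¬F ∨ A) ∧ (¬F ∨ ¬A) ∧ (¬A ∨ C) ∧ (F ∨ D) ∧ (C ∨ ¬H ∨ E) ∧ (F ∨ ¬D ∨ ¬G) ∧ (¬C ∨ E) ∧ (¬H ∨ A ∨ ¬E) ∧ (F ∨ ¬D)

Try F = False.
The clause (D) is unit, so D = True.
Now (¬D) is unsatisfied and unit — conflict.
Undo F and try F = True.
The clause (A) is unit, so A = True.
Now (¬A) is unsatisfied and unit — conflict.
Both values of F lead to a conflict.
No assignment satisfies every clause.

Unsatisfiable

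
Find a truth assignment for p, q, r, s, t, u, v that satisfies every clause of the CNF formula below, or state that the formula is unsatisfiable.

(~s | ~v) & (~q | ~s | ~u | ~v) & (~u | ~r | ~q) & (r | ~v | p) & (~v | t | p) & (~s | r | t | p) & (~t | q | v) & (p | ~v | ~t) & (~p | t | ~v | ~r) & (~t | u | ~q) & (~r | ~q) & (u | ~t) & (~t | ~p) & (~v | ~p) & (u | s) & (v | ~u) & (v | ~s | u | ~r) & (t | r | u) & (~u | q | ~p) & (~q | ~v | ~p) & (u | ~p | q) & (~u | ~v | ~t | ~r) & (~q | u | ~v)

UNSATISFIABLE

Case s = 0:
The clause (u) is unit, so u = 1.
The clause (v) is unit, so v = 1.
The clause (~p) is unit, so p = 0.
The clause (r) is unit, so r = 1.
The clause (~q) is unit, so q = 0.
The clause (t) is unit, so t = 1.
Now (~t) is unsatisfied and unit — conflict.
Backtrack on s: now try s = 1.
The clause (~v) is unit, so v = 0.
The clause (~u) is unit, so u = 0.
The clause (~t) is unit, so t = 0.
The clause (~r) is unit, so r = 0.
Now (r) is unsatisfied and unit — conflict.
Both values of s lead to a conflict.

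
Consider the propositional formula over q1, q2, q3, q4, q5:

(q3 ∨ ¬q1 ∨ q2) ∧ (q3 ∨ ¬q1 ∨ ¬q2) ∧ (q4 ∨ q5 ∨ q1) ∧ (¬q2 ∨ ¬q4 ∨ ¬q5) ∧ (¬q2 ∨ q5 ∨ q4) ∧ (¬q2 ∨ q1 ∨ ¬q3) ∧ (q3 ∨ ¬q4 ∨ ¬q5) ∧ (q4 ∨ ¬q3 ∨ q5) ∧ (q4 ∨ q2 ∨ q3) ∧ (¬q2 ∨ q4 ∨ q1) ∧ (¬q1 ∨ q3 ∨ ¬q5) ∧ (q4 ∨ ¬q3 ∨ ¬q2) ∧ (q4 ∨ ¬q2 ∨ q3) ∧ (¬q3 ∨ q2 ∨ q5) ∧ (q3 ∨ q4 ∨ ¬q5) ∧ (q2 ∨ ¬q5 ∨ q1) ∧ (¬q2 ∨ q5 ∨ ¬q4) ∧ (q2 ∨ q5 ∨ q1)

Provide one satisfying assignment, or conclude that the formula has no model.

Suppose q3 = True.
Suppose q2 = False.
(q5) alone gives q5 = True.
(q1) alone gives q1 = True.
Every clause is now satisfied; q4 is unconstrained.

q1=True,  q2=False,  q3=True,  q4=False,  q5=True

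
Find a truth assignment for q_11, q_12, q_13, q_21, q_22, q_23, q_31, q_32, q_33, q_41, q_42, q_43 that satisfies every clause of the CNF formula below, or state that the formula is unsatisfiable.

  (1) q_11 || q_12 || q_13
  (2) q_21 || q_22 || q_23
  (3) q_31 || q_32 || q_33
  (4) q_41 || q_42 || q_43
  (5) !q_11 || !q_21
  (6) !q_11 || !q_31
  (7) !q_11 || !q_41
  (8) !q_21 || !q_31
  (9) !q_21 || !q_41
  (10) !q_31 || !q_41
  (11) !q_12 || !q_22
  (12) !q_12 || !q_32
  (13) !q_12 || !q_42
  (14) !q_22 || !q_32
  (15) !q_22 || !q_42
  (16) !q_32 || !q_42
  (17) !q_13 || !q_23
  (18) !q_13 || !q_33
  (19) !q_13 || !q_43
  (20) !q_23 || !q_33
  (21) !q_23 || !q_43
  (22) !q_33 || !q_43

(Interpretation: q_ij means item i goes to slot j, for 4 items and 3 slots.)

UNSATISFIABLE

Case q_11 = false:
Case q_12 = true:
The clause (!q_22) is unit, so q_22 = false.
The clause (!q_32) is unit, so q_32 = false.
The clause (!q_42) is unit, so q_42 = false.
Case q_21 = true:
The clause (!q_31) is unit, so q_31 = false.
The clause (q_33) is unit, so q_33 = true.
The clause (!q_41) is unit, so q_41 = false.
The clause (q_43) is unit, so q_43 = true.
That conflicts with the unit clause (!q_43).
Backtrack on q_21: now try q_21 = false.
The clause (q_23) is unit, so q_23 = true.
The clause (!q_13) is unit, so q_13 = false.
The clause (!q_33) is unit, so q_33 = false.
The clause (q_31) is unit, so q_31 = true.
The clause (!q_41) is unit, so q_41 = false.
The clause (q_43) is unit, so q_43 = true.
That conflicts with the unit clause (!q_43).
Neither q_21 = true nor q_21 = false works.
Backtrack on q_12: now try q_12 = false.
The clause (q_13) is unit, so q_13 = true.
The clause (!q_23) is unit, so q_23 = false.
The clause (!q_33) is unit, so q_33 = false.
The clause (!q_43) is unit, so q_43 = false.
Case q_21 = true:
The clause (!q_31) is unit, so q_31 = false.
The clause (q_32) is unit, so q_32 = true.
The clause (!q_41) is unit, so q_41 = false.
The clause (q_42) is unit, so q_42 = true.
That conflicts with the unit clause (!q_42).
Backtrack on q_21: now try q_21 = false.
The clause (q_22) is unit, so q_22 = true.
The clause (!q_32) is unit, so q_32 = false.
The clause (q_31) is unit, so q_31 = true.
The clause (!q_41) is unit, so q_41 = false.
The clause (q_42) is unit, so q_42 = true.
That conflicts with the unit clause (!q_42).
Neither q_21 = true nor q_21 = false works.
Neither q_12 = true nor q_12 = false works.
Backtrack on q_11: now try q_11 = true.
The clause (!q_21) is unit, so q_21 = false.
The clause (!q_31) is unit, so q_31 = false.
The clause (!q_41) is unit, so q_41 = false.
Case q_22 = true:
The clause (!q_12) is unit, so q_12 = false.
The clause (!q_32) is unit, so q_32 = false.
The clause (q_33) is unit, so q_33 = true.
The clause (!q_42) is unit, so q_42 = false.
The clause (q_43) is unit, so q_43 = true.
That conflicts with the unit clause (!q_43).
Backtrack on q_22: now try q_22 = false.
The clause (q_23) is unit, so q_23 = true.
The clause (!q_13) is unit, so q_13 = false.
The clause (!q_33) is unit, so q_33 = false.
The clause (q_32) is unit, so q_32 = true.
The clause (!q_12) is unit, so q_12 = false.
The clause (!q_42) is unit, so q_42 = false.
The clause (q_43) is unit, so q_43 = true.
That conflicts with the unit clause (!q_43).
Neither q_22 = true nor q_22 = false works.
Neither q_11 = true nor q_11 = false works.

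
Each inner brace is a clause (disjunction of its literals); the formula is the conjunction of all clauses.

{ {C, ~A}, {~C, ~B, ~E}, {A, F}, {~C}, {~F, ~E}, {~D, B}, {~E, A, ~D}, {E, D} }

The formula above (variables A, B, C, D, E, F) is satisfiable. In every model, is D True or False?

Suppose D = 0.
From the singleton clause (~C), C = 0.
From the singleton clause (~A), A = 0.
From the singleton clause (F), F = 1.
From the singleton clause (~E), E = 0.
But (E) is also a unit clause — contradiction.
So every satisfying assignment has D = True.

True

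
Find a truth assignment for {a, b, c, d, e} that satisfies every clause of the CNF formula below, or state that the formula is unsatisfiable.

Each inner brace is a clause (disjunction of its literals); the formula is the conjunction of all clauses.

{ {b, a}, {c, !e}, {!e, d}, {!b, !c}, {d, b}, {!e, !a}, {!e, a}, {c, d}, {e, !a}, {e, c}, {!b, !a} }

Case b = true:
From the singleton clause (!c), c = false.
From the singleton clause (!e), e = false.
Now (e) is unsatisfied and unit — conflict.
So b must be the other value — set b = false.
From the singleton clause (a), a = true.
From the singleton clause (d), d = true.
From the singleton clause (!e), e = false.
Now (e) is unsatisfied and unit — conflict.
Neither b = true nor b = false works.

UNSATISFIABLE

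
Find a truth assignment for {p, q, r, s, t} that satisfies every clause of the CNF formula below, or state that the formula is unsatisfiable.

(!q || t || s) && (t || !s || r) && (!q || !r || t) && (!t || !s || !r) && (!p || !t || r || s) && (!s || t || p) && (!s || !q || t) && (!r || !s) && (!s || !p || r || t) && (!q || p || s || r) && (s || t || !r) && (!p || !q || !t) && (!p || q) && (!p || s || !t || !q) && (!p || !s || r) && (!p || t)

Suppose r = false.
Suppose t = true.
Suppose p = false.
Suppose q = false.
No clause remains; s is free.

p: false,  q: false,  r: false,  s: false,  t: true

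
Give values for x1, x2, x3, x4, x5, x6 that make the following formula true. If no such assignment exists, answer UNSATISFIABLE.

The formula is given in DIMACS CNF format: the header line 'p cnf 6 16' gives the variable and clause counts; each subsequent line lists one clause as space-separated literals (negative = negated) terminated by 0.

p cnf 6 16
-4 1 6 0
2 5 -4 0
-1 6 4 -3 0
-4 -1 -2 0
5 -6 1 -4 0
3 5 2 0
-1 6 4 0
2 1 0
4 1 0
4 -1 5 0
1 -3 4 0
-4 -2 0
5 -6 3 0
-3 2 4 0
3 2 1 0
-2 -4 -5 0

x1: True,  x2: False,  x3: True,  x4: True,  x5: True,  x6: True

Try x2 = False.
The clause (x1) is unit, so x1 = True.
Try x5 = True.
Try x6 = True.
Try x3 = True.
The clause (x4) is unit, so x4 = True.
All clauses are satisfied.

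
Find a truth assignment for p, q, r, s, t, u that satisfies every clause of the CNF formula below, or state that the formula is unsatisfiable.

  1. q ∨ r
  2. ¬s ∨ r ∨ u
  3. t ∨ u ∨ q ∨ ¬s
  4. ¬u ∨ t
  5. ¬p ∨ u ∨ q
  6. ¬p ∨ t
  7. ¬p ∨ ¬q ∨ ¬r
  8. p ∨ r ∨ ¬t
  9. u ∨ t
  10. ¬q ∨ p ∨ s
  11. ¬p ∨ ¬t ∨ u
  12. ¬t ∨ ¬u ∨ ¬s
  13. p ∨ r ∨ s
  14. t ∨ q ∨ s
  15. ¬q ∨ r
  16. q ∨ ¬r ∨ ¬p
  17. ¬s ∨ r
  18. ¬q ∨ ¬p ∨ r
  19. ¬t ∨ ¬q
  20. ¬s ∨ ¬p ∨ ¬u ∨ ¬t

Suppose q = False.
From the singleton clause (r), r = True.
From the singleton clause (¬p), p = False.
Suppose u = True.
From the singleton clause (t), t = True.
From the singleton clause (¬s), s = False.
This assignment satisfies each clause.

p=False, q=False, r=True, s=False, t=True, u=True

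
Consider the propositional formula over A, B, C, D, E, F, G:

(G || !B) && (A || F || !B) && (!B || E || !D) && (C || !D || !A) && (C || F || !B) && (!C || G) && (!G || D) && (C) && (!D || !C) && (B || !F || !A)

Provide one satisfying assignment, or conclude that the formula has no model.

UNSATISFIABLE

(C) alone gives C = true.
(G) alone gives G = true.
(D) alone gives D = true.
But (!D) is also a unit clause — contradiction.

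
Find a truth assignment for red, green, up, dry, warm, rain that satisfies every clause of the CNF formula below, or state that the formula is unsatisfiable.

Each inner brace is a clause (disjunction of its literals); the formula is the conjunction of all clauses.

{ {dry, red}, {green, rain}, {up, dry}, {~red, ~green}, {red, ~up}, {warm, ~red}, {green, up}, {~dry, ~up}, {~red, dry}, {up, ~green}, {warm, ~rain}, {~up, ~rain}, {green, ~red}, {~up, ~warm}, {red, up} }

UNSATISFIABLE

Branch on dry: set dry = 1.
From the singleton clause (~up), up = 0.
From the singleton clause (green), green = 1.
Now (~green) is unsatisfied and unit — conflict.
Undo dry and try dry = 0.
From the singleton clause (red), red = 1.
Now (~red) is unsatisfied and unit — conflict.
Both values of dry lead to a conflict.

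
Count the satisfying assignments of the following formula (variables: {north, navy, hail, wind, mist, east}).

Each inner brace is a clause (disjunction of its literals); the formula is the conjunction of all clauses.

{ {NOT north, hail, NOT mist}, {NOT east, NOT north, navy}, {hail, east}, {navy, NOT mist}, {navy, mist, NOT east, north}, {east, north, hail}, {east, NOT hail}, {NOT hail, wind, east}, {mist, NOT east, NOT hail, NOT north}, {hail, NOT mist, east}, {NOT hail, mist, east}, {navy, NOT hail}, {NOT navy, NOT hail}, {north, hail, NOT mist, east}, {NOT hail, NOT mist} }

There are 2^6 = 64 truth assignments over (north, navy, hail, wind, mist, east).
Split on navy. With navy = true, the clauses containing navy are satisfied and NOT navy drops from the rest; 6 of the 2^5 = 32 assignments to the other variables satisfy what remains.
With navy = false, by the same count on the reduced clause set, 0 assignments work.
(One model: north=F, navy=T, hail=F, wind=F, mist=F, east=T.)
Total: 6 + 0 = 6.

6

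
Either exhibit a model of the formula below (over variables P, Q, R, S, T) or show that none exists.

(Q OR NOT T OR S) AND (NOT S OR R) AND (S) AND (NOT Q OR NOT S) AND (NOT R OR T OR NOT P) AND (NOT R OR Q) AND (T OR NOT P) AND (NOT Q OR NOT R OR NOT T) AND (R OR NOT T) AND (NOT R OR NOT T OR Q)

UNSATISFIABLE

Unit clause (S) forces S = true.
Unit clause (R) forces R = true.
Unit clause (NOT Q) forces Q = false.
But (Q) is also a unit clause — contradiction.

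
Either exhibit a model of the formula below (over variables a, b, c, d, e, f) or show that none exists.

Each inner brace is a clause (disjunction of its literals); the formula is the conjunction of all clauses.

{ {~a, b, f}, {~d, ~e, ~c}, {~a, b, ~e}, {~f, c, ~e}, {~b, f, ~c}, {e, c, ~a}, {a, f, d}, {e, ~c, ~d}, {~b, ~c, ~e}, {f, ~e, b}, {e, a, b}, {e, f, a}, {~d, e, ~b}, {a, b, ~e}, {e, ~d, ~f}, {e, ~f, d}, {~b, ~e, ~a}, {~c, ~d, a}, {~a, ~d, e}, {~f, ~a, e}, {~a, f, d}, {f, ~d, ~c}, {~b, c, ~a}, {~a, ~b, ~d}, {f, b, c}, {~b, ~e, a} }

UNSATISFIABLE

Branch on a: set a = 0.
Branch on f: set f = 1.
Branch on c: set c = 1.
From the singleton clause (~d), d = 0.
From the singleton clause (e), e = 1.
From the singleton clause (~b), b = 0.
Now (b) is unsatisfied and unit — conflict.
So c must be the other value — set c = 0.
From the singleton clause (~e), e = 0.
From the singleton clause (b), b = 1.
From the singleton clause (~d), d = 0.
Now (d) is unsatisfied and unit — conflict.
Both values of c lead to a conflict.
So f must be the other value — set f = 0.
From the singleton clause (d), d = 1.
From the singleton clause (e), e = 1.
From the singleton clause (~c), c = 0.
From the singleton clause (b), b = 1.
Now (~b) is unsatisfied and unit — conflict.
Both values of f lead to a conflict.
So a must be the other value — set a = 1.
Branch on b: set b = 1.
From the singleton clause (~e), e = 0.
From the singleton clause (c), c = 1.
From the singleton clause (f), f = 1.
Now (~f) is unsatisfied and unit — conflict.
So b must be the other value — set b = 0.
From the singleton clause (f), f = 1.
From the singleton clause (~e), e = 0.
Now (e) is unsatisfied and unit — conflict.
Both values of b lead to a conflict.
Both values of a lead to a conflict.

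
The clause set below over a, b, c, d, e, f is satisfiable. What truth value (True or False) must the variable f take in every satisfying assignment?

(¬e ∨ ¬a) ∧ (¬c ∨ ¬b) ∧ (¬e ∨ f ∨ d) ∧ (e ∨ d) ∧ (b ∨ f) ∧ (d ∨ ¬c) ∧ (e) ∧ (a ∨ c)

True

Suppose f = False.
Unit clause (b) forces b = True.
Unit clause (¬c) forces c = False.
Unit clause (e) forces e = True.
Unit clause (¬a) forces a = False.
Now (a) is unsatisfied and unit — conflict.
So every satisfying assignment has f = True.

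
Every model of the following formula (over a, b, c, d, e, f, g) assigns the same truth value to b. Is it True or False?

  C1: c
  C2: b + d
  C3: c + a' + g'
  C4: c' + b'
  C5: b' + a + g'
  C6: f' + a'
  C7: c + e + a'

Suppose b = 1.
From the singleton clause (c), c = 1.
Now (c') is unsatisfied and unit — conflict.
So every satisfying assignment has b = False.

False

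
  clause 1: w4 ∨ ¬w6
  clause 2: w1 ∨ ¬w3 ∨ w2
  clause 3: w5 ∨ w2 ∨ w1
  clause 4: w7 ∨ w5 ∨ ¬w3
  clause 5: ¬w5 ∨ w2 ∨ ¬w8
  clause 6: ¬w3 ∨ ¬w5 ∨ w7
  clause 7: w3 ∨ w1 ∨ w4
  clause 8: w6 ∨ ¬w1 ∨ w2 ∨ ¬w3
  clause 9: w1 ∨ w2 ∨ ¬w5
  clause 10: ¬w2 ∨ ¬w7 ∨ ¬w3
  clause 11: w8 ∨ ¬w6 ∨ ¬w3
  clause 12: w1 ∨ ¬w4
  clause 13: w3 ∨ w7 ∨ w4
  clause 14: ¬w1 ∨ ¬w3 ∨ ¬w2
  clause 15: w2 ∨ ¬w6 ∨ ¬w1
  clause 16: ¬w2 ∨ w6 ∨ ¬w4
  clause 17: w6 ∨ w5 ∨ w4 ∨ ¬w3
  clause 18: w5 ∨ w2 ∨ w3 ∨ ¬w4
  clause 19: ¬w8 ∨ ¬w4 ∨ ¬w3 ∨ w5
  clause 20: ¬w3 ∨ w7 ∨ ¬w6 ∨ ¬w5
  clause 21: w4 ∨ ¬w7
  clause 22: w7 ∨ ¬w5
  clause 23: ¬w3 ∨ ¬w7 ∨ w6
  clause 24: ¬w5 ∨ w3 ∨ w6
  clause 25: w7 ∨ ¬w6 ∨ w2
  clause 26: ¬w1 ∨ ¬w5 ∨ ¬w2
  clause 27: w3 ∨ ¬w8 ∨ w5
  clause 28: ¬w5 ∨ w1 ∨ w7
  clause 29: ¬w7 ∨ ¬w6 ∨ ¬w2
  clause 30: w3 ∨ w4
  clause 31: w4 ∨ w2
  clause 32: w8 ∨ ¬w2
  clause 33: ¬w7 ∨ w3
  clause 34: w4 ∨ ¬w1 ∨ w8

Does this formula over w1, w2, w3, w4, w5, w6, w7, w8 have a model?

No, unsatisfiable

Case w4 = True:
Unit clause (w1) forces w1 = True.
Case w3 = False:
Unit clause (¬w7) forces w7 = False.
Unit clause (¬w5) forces w5 = False.
Unit clause (w2) forces w2 = True.
Unit clause (w6) forces w6 = True.
Unit clause (¬w8) forces w8 = False.
But (w8) is also a unit clause — contradiction.
So w3 must be the other value — set w3 = True.
Unit clause (¬w2) forces w2 = False.
Unit clause (w6) forces w6 = True.
But (¬w6) is also a unit clause — contradiction.
Either choice for w3 ends in contradiction.
So w4 must be the other value — set w4 = False.
Unit clause (¬w6) forces w6 = False.
Unit clause (¬w7) forces w7 = False.
Unit clause (w3) forces w3 = True.
Unit clause (w5) forces w5 = True.
But (¬w5) is also a unit clause — contradiction.
Either choice for w4 ends in contradiction.
No assignment satisfies every clause.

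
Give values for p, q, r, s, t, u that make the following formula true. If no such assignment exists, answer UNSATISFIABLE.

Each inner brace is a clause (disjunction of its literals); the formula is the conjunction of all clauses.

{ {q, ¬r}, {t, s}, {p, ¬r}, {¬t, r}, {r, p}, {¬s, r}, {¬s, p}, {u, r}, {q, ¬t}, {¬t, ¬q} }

Branch on q: set q = True.
From the singleton clause (¬t), t = False.
From the singleton clause (s), s = True.
From the singleton clause (r), r = True.
From the singleton clause (p), p = True.
No clause remains; u is free.

p ↦ True, q ↦ True, r ↦ True, s ↦ True, t ↦ False, u ↦ True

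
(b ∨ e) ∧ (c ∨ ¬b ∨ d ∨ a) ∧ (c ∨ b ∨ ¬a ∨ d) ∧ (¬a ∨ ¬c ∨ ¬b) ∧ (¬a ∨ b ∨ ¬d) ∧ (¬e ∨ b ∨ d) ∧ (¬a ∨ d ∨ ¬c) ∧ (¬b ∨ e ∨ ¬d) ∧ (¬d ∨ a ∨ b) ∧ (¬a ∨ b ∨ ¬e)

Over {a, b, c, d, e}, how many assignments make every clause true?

7

There are 2^5 = 32 truth assignments over (a, b, c, d, e).
Split on a. With a = True, the clauses containing a are satisfied and ¬a drops from the rest; 3 of the 2^4 = 16 assignments to the other variables satisfy what remains.
With a = False, by the same count on the reduced clause set, 4 assignments work.
(One model: a=F, b=T, c=F, d=T, e=T.)
Total: 3 + 4 = 7.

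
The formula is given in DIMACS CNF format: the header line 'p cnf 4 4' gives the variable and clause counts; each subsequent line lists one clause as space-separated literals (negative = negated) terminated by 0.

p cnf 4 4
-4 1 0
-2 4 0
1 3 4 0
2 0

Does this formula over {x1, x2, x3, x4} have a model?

The clause (x2) is unit, so x2 = True.
The clause (x4) is unit, so x4 = True.
The clause (x1) is unit, so x1 = True.
No clause remains; x3 is free.
A satisfying assignment: x1 ↦ True,  x2 ↦ True,  x3 ↦ False,  x4 ↦ True.

Yes, satisfiable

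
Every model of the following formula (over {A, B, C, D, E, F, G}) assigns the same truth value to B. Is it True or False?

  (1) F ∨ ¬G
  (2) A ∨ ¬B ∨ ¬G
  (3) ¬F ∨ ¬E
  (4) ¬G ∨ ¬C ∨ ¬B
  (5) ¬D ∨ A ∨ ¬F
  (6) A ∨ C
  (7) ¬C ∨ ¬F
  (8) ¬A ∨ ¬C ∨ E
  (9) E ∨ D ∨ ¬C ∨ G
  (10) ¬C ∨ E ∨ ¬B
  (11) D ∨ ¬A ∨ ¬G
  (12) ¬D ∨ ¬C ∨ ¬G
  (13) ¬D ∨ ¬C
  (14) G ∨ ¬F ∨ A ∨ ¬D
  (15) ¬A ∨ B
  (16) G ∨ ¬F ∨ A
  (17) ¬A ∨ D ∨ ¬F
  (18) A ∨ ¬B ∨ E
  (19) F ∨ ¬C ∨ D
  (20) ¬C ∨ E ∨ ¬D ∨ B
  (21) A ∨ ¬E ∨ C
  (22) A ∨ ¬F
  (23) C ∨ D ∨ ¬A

True

Suppose B = False.
Unit clause (¬A) forces A = False.
Unit clause (C) forces C = True.
Unit clause (¬F) forces F = False.
Unit clause (¬G) forces G = False.
Unit clause (¬D) forces D = False.
But (D) is also a unit clause — contradiction.
So every satisfying assignment has B = True.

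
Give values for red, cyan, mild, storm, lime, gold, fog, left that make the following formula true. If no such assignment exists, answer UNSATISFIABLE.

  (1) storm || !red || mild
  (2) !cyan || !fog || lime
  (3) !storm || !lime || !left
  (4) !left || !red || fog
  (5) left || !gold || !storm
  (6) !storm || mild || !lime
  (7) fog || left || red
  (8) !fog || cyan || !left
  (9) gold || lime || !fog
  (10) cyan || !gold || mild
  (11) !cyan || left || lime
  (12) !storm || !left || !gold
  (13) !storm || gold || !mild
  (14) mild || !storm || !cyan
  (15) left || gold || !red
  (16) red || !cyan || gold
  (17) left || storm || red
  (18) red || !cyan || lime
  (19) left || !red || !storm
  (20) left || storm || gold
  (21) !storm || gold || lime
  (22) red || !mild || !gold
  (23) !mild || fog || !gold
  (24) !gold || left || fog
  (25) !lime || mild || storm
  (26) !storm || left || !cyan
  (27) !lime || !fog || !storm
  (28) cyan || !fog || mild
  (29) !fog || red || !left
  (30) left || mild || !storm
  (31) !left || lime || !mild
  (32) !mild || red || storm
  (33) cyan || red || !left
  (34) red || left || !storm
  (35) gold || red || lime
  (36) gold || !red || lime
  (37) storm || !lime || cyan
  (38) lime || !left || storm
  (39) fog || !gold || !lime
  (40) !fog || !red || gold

Branch on storm: set storm = false.
Branch on red: set red = true.
The clause (mild) is unit, so mild = true.
Branch on left: set left = false.
The clause (gold) is unit, so gold = true.
The clause (fog) is unit, so fog = true.
Branch on cyan: set cyan = true.
The clause (lime) is unit, so lime = true.
This assignment satisfies each clause.

red: true,  cyan: true,  mild: true,  storm: false,  lime: true,  gold: true,  fog: true,  left: false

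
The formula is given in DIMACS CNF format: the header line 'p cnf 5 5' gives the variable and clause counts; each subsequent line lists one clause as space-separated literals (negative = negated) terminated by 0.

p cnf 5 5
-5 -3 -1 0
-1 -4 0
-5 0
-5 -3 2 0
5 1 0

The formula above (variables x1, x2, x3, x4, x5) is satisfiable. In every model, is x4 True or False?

False

Suppose x4 = True.
Unit clause (¬x1) forces x1 = False.
Unit clause (¬x5) forces x5 = False.
Now (x5) is unsatisfied and unit — conflict.
So every satisfying assignment has x4 = False.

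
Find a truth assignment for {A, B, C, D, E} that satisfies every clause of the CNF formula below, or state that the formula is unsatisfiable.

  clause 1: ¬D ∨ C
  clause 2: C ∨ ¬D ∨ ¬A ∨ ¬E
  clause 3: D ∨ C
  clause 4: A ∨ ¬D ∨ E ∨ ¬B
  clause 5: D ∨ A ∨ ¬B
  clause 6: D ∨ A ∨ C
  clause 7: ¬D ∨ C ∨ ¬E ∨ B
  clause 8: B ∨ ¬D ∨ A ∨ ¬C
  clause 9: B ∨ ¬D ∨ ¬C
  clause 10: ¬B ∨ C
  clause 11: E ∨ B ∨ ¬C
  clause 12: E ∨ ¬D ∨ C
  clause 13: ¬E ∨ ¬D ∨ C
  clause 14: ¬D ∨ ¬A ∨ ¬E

A ↦ True,  B ↦ True,  C ↦ True,  D ↦ False,  E ↦ False

Branch on D: set D = False.
The clause (C) is unit, so C = True.
Branch on A: set A = True.
Branch on E: set E = False.
The clause (B) is unit, so B = True.
This assignment satisfies each clause.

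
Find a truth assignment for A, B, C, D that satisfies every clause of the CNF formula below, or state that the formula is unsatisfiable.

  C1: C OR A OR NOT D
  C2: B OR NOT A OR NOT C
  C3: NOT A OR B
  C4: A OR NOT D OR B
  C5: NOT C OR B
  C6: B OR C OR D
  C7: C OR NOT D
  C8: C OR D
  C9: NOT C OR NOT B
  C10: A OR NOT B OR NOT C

Suppose A = false.
Suppose C = true.
From the singleton clause (B), B = true.
Now (NOT B) is unsatisfied and unit — conflict.
That branch fails; take C = false instead.
From the singleton clause (NOT D), D = false.
Now (D) is unsatisfied and unit — conflict.
Both values of C lead to a conflict.
That branch fails; take A = true instead.
From the singleton clause (B), B = true.
From the singleton clause (NOT C), C = false.
From the singleton clause (NOT D), D = false.
Now (D) is unsatisfied and unit — conflict.
Both values of A lead to a conflict.

UNSATISFIABLE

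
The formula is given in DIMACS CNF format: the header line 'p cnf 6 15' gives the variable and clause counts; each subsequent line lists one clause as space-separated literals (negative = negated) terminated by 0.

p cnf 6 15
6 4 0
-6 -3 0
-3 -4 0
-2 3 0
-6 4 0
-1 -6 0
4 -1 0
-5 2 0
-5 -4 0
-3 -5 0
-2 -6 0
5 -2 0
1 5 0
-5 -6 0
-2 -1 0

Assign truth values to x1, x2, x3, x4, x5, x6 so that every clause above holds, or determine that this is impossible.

Case x6 = False:
From the singleton clause (x4), x4 = True.
From the singleton clause (¬x3), x3 = False.
From the singleton clause (¬x2), x2 = False.
From the singleton clause (¬x5), x5 = False.
From the singleton clause (x1), x1 = True.
Every clause now holds.

x1: True; x2: False; x3: False; x4: True; x5: False; x6: False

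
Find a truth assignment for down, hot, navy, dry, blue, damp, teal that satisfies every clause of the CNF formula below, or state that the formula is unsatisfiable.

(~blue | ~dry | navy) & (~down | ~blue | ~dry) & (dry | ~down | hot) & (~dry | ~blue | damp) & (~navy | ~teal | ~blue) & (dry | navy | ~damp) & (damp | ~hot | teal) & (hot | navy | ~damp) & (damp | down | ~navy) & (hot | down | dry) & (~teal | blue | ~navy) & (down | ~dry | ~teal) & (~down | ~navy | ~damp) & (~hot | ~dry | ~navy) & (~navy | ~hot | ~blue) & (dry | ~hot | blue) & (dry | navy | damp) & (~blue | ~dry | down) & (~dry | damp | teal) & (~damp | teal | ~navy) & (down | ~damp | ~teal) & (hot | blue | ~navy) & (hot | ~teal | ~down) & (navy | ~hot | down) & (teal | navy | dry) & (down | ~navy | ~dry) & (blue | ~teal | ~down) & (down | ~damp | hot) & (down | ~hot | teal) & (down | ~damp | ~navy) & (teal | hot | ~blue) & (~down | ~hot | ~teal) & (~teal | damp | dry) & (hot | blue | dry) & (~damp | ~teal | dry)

Case blue = 0:
Case teal = 0:
Case damp = 1:
(~navy) alone gives navy = 0.
(dry) alone gives dry = 1.
(hot) alone gives hot = 1.
(down) alone gives down = 1.
All clauses are satisfied.

down=1, hot=1, navy=0, dry=1, blue=0, damp=1, teal=0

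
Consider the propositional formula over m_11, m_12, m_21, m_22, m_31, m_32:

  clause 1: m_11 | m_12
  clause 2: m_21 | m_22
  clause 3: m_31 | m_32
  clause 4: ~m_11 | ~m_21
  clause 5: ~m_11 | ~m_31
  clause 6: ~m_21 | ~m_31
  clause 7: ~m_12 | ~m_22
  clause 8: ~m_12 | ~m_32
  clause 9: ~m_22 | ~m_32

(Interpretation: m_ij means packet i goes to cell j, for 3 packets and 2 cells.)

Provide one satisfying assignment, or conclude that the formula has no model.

UNSATISFIABLE

Suppose m_11 = 1.
The clause (~m_21) is unit, so m_21 = 0.
The clause (m_22) is unit, so m_22 = 1.
The clause (~m_31) is unit, so m_31 = 0.
The clause (m_32) is unit, so m_32 = 1.
Now (~m_32) is unsatisfied and unit — conflict.
Backtrack on m_11: now try m_11 = 0.
The clause (m_12) is unit, so m_12 = 1.
The clause (~m_22) is unit, so m_22 = 0.
The clause (m_21) is unit, so m_21 = 1.
The clause (~m_31) is unit, so m_31 = 0.
The clause (m_32) is unit, so m_32 = 1.
Now (~m_32) is unsatisfied and unit — conflict.
Both values of m_11 lead to a conflict.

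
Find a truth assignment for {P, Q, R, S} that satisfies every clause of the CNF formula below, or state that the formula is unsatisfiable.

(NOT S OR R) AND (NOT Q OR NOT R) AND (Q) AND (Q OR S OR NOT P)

P ↦ false, Q ↦ true, R ↦ false, S ↦ false

From the singleton clause (Q), Q = true.
From the singleton clause (NOT R), R = false.
From the singleton clause (NOT S), S = false.
No clause remains; P is free.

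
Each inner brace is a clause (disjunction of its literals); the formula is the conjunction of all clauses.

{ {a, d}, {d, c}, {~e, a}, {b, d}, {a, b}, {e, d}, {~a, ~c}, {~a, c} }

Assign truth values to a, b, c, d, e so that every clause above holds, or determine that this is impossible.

a: 0; b: 1; c: 0; d: 1; e: 0

Branch on a: set a = 0.
(d) alone gives d = 1.
(~e) alone gives e = 0.
(b) alone gives b = 1.
Every clause is now satisfied; c is unconstrained.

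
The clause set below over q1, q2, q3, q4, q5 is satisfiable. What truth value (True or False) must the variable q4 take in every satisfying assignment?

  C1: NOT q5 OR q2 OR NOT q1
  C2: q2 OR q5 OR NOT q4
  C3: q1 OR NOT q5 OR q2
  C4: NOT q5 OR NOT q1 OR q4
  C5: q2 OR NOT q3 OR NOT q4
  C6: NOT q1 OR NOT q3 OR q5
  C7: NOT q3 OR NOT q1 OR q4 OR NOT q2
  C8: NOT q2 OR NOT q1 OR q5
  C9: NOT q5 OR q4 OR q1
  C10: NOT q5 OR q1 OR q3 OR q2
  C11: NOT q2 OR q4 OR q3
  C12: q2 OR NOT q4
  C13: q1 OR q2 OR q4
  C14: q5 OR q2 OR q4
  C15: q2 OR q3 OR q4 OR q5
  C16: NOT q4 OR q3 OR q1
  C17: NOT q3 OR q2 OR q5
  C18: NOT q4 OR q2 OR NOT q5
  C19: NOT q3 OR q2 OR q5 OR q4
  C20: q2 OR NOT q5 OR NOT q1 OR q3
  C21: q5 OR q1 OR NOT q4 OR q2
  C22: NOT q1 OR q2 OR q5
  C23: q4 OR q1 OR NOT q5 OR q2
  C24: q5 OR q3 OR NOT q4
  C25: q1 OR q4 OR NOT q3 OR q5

Suppose q4 = false.
Try q5 = false.
From the singleton clause (q2), q2 = true.
From the singleton clause (NOT q1), q1 = false.
From the singleton clause (q3), q3 = true.
But (NOT q3) is also a unit clause — contradiction.
So q5 must be the other value — set q5 = true.
From the singleton clause (NOT q1), q1 = false.
But (q1) is also a unit clause — contradiction.
Both values of q5 lead to a conflict.
So every satisfying assignment has q4 = True.

True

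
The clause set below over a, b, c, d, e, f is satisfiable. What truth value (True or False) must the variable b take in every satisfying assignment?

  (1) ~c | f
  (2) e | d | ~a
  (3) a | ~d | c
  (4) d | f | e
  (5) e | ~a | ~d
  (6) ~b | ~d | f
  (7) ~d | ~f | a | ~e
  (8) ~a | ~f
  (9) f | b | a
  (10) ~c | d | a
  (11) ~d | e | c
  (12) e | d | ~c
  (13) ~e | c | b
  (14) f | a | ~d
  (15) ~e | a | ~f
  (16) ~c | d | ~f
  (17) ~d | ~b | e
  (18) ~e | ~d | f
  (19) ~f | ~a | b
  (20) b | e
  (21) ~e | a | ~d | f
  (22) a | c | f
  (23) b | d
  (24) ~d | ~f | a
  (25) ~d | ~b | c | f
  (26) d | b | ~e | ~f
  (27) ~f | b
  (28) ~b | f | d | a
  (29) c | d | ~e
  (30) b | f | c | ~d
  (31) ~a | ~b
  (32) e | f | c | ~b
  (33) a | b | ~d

True

Suppose b = 0.
(e) alone gives e = 1.
(c) alone gives c = 1.
(f) alone gives f = 1.
But (~f) is also a unit clause — contradiction.
So every satisfying assignment has b = True.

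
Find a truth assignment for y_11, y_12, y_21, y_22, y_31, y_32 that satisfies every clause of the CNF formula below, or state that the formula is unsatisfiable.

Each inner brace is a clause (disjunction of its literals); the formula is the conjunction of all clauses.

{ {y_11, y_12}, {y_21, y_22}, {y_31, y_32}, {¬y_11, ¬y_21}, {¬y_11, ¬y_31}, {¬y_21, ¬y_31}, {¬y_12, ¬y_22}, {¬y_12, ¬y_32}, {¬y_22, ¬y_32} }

Case y_11 = True:
The clause (¬y_21) is unit, so y_21 = False.
The clause (y_22) is unit, so y_22 = True.
The clause (¬y_31) is unit, so y_31 = False.
The clause (y_32) is unit, so y_32 = True.
Now (¬y_32) is unsatisfied and unit — conflict.
Backtrack on y_11: now try y_11 = False.
The clause (y_12) is unit, so y_12 = True.
The clause (¬y_22) is unit, so y_22 = False.
The clause (y_21) is unit, so y_21 = True.
The clause (¬y_31) is unit, so y_31 = False.
The clause (y_32) is unit, so y_32 = True.
Now (¬y_32) is unsatisfied and unit — conflict.
Neither y_11 = True nor y_11 = False works.

UNSATISFIABLE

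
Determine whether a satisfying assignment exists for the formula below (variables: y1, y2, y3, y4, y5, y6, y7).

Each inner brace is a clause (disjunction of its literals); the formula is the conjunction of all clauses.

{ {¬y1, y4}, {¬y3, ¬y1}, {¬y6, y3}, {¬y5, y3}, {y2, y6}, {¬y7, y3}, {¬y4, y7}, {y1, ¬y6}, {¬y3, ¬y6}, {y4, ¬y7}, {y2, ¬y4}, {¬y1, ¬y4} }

Yes, satisfiable

Suppose y1 = False.
The clause (¬y6) is unit, so y6 = False.
The clause (y2) is unit, so y2 = True.
Suppose y5 = False.
Suppose y7 = False.
The clause (¬y4) is unit, so y4 = False.
No clause remains; y3 is free.
A satisfying assignment: y1 ↦ False,  y2 ↦ True,  y3 ↦ True,  y4 ↦ False,  y5 ↦ False,  y6 ↦ False,  y7 ↦ False.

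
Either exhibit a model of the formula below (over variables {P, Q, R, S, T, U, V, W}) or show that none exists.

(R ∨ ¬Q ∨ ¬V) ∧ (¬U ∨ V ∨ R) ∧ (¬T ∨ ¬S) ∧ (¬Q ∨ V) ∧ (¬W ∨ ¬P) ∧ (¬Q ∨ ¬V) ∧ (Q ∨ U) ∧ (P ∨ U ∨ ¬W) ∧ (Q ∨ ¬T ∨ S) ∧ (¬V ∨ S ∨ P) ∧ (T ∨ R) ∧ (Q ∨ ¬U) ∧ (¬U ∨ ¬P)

UNSATISFIABLE

Suppose T = False.
(R) alone gives R = True.
Suppose Q = False.
(U) alone gives U = True.
That conflicts with the unit clause (¬U).
Undo Q and try Q = True.
(V) alone gives V = True.
That conflicts with the unit clause (¬V).
Either choice for Q ends in contradiction.
Undo T and try T = True.
(¬S) alone gives S = False.
(Q) alone gives Q = True.
(V) alone gives V = True.
That conflicts with the unit clause (¬V).
Either choice for T ends in contradiction.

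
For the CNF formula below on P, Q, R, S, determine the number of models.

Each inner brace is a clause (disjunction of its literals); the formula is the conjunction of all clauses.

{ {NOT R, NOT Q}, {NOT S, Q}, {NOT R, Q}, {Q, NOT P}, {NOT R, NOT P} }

5

There are 2^4 = 16 truth assignments over (P, Q, R, S).
Split on R. With R = true, the clauses containing R are satisfied and NOT R drops from the rest; 0 of the 2^3 = 8 assignments to the other variables satisfy what remains.
With R = false, by the same count on the reduced clause set, 5 assignments work.
(One model: P=F, Q=F, R=F, S=F.)
Total: 0 + 5 = 5.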